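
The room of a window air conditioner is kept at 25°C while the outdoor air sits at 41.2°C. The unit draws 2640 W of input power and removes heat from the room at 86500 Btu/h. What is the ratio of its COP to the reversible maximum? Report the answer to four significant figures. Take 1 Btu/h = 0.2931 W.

0.5218

Converting, Q̇_C = 86500 Btu/h = 25350 W, so COP_actual = Q̇_C/Ẇ = 25350/2640 = 9.603.
In absolute terms T_C = 298.15 K and T_H = 314.35 K, so ΔT = 16.20 K.
COP_Carnot = T_C/ΔT = 298.15/16.20 = 18.40.
η_II = COP_actual/COP_Carnot = 9.603/18.40 = 0.5218.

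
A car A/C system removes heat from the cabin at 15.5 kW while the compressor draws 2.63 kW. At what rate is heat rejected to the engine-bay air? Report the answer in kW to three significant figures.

18.1 kW

For a cyclic device the first law requires Q̇_H = Q̇_C + Ẇ.
Q̇_H = Q̇_C + Ẇ = 18.13 kW.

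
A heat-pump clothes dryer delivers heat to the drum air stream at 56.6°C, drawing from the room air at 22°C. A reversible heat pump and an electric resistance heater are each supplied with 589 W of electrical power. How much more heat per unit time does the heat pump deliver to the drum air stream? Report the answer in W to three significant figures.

5020 W

In absolute terms T_C = 295.15 K and T_H = 329.75 K, so ΔT = 34.60 K.
COP_Carnot = T_H/ΔT = 329.75/34.60 = 9.530.
The heat pump delivers Q̇_H = COP × Ẇ = 5613 W; the resistance heater delivers Ẇ = 589.0 W.
Extra = (COP − 1)·Ẇ = 5024 W.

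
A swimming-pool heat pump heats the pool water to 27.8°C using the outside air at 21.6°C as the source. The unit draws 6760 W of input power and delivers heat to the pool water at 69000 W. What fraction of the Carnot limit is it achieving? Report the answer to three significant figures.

COP_actual = Q̇_H/Ẇ = 69000/6760 = 10.21.
In absolute terms T_C = 294.75 K and T_H = 300.95 K, so ΔT = 6.200 K.
COP_Carnot = T_H/ΔT = 300.95/6.200 = 48.54.
η_II = COP_actual/COP_Carnot = 10.21/48.54 = 0.2103.

0.210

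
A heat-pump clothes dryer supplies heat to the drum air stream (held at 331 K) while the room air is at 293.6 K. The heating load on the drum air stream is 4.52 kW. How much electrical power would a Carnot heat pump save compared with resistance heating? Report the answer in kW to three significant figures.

The reservoir spacing is ΔT = 331 − 293.6 = 37.40 K.
COP_Carnot = T_H/ΔT = 331.00/37.40 = 8.850.
Resistance heating needs Ẇ_res = Q̇_H = 4.520 kW; the reversible heat pump needs only Ẇ_hp = Q̇_H/COP = 0.5107 kW.
Saving = 4.520 − 0.5107 = 4.009 kW.

4.01 kW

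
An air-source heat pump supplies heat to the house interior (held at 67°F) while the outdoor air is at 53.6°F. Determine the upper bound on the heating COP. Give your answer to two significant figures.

39

In absolute terms T_C = 285.15 K and T_H = 292.59 K, so ΔT = 7.444 K.
For a reversible cycle, COP_Carnot = T_H/ΔT = 292.59/7.444 = 39.30.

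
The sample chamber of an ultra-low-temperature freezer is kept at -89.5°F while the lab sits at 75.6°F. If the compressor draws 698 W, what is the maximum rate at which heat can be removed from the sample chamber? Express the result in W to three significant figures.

In absolute terms T_C = 205.65 K and T_H = 297.37 K, so ΔT = 91.72 K.
COP_Carnot = T_C/ΔT = 205.65/91.72 = 2.242.
Q̇_max = COP_Carnot × Ẇ = 2.242 × 698.0 W = 1565 W.

1560 W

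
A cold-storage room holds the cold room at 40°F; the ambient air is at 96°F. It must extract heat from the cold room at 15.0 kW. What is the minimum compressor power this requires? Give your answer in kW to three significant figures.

1.68 kW

In absolute terms T_C = 277.59 K and T_H = 308.71 K, so ΔT = 31.11 K.
COP_Carnot = T_C/ΔT = 277.59/31.11 = 8.923.
Ẇ_min = Q̇/COP_Carnot = 15.00/8.923 = 1.681 kW.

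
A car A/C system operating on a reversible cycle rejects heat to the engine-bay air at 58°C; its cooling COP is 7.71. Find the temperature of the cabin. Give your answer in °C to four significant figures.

19.98 °C

For a Carnot refrigerator COP_R = T_C/(T_H − T_C), so T_C = COP·T_H/(1 + COP).
With T_H = 331.15 K, T_C = 7.71 × 331.15/8.710 = 293.13 K.
Converting, 293.13 K = 19.98°C.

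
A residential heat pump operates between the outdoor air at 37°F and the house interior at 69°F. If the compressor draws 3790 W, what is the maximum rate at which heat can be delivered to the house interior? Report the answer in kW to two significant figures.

63 kW

In absolute terms T_C = 275.93 K and T_H = 293.71 K, so ΔT = 17.78 K.
COP_Carnot = T_H/ΔT = 293.71/17.78 = 16.52.
Q̇_max = COP_Carnot × Ẇ = 16.52 × 3790 W = 62610 W = 62.61 kW.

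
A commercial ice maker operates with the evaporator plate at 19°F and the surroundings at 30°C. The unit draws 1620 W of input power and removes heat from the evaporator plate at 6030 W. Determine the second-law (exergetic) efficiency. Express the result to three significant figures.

COP_actual = Q̇_C/Ẇ = 6030/1620 = 3.722.
In absolute terms T_C = 265.93 K and T_H = 303.15 K, so ΔT = 37.22 K.
COP_Carnot = T_C/ΔT = 265.93/37.22 = 7.144.
η_II = COP_actual/COP_Carnot = 3.722/7.144 = 0.5210.

0.521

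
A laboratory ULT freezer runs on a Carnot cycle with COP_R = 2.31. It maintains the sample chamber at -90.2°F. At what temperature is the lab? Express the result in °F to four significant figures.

COP_R = T_C/(T_H − T_C) gives T_H − T_C = T_C/COP.
With T_C = 205.26 K, T_H = 205.26 × (1 + 1/2.31) = 294.12 K.
Converting, 294.12 K = 69.74°F.

69.74 °F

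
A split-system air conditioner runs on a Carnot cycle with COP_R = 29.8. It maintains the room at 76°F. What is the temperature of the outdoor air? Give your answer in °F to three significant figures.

94.0 °F

COP_R = T_C/(T_H − T_C) gives T_H − T_C = T_C/COP.
With T_C = 297.59 K, T_H = 297.59 × (1 + 1/29.8) = 307.58 K.
Converting, 307.58 K = 93.98°F.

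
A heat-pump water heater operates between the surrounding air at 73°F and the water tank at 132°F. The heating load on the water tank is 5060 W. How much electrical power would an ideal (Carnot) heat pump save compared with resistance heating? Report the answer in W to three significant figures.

4560 W

In absolute terms T_C = 295.93 K and T_H = 328.71 K, so ΔT = 32.78 K.
COP_Carnot = T_H/ΔT = 328.71/32.78 = 10.03.
Resistance heating needs Ẇ_res = Q̇_H = 5060 W; the reversible heat pump needs only Ẇ_hp = Q̇_H/COP = 504.6 W.
Saving = 5060 − 504.6 = 4555 W.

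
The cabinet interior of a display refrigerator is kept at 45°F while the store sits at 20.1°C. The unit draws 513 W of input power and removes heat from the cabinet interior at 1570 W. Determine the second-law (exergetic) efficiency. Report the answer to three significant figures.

COP_actual = Q̇_C/Ẇ = 1570/513.0 = 3.060.
In absolute terms T_C = 280.37 K and T_H = 293.25 K, so ΔT = 12.88 K.
COP_Carnot = T_C/ΔT = 280.37/12.88 = 21.77.
η_II = COP_actual/COP_Carnot = 3.060/21.77 = 0.1406.

0.141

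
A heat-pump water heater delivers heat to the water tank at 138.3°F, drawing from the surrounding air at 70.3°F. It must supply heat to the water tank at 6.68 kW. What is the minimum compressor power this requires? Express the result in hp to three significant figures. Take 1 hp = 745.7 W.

In absolute terms T_C = 294.43 K and T_H = 332.21 K, so ΔT = 37.78 K.
COP_Carnot = T_H/ΔT = 332.21/37.78 = 8.794.
Ẇ_min = Q̇/COP_Carnot = 6.680/8.794 = 0.7596 kW = 1.019 hp.

1.02 hp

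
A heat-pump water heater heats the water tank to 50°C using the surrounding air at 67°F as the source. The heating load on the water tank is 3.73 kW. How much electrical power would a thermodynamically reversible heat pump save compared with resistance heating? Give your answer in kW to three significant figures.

In absolute terms T_C = 292.59 K and T_H = 323.15 K, so ΔT = 30.56 K.
COP_Carnot = T_H/ΔT = 323.15/30.56 = 10.58.
Resistance heating needs Ẇ_res = Q̇_H = 3.730 kW; the reversible heat pump needs only Ẇ_hp = Q̇_H/COP = 0.3527 kW.
Saving = 3.730 − 0.3527 = 3.377 kW.

3.38 kW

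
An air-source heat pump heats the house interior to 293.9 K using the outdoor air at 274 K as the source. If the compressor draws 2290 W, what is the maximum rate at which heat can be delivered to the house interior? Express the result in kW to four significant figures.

33.82 kW

The reservoir spacing is ΔT = 293.9 − 274 = 19.90 K.
COP_Carnot = T_H/ΔT = 293.90/19.90 = 14.77.
Q̇_max = COP_Carnot × Ẇ = 14.77 × 2290 W = 33820 W = 33.82 kW.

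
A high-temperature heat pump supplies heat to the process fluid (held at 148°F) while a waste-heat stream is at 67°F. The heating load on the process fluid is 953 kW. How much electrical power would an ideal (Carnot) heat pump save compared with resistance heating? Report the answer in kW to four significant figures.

826.0 kW

In absolute terms T_C = 292.59 K and T_H = 337.59 K, so ΔT = 45.00 K.
COP_Carnot = T_H/ΔT = 337.59/45.00 = 7.502.
Resistance heating needs Ẇ_res = Q̇_H = 953.0 kW; the reversible heat pump needs only Ẇ_hp = Q̇_H/COP = 127.0 kW.
Saving = 953.0 − 127.0 = 826.0 kW.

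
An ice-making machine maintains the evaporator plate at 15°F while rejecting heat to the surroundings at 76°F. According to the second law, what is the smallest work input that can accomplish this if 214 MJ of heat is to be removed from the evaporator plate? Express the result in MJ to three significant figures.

In absolute terms T_C = 263.71 K and T_H = 297.59 K, so ΔT = 33.89 K.
The reversible limit is COP_R = T_C/ΔT = 7.781, so W_min = Q_C/COP = Q_C·ΔT/T_C.
W_min = 214.0 × 33.89/263.71 = 27.50 MJ.

27.5 MJ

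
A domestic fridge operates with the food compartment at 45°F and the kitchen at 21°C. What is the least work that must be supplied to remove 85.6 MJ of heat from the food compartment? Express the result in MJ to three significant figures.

In absolute terms T_C = 280.37 K and T_H = 294.15 K, so ΔT = 13.78 K.
The reversible limit is COP_R = T_C/ΔT = 20.35, so W_min = Q_C/COP = Q_C·ΔT/T_C.
W_min = 85.60 × 13.78/280.37 = 4.206 MJ.

4.21 MJ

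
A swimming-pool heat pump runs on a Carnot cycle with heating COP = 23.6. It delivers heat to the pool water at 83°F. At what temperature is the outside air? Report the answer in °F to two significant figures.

60 °F

COP_HP = T_H/(T_H − T_C) gives T_H − T_C = T_H/COP.
With T_H = 301.48 K, T_C = 301.48 × (1 − 1/23.6) = 288.71 K.
Converting, 288.71 K = 60.01°F.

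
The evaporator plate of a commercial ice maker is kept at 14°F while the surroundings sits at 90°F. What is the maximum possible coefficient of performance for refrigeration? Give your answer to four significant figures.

6.233

In absolute terms T_C = 263.15 K and T_H = 305.37 K, so ΔT = 42.22 K.
For a reversible cycle, COP_Carnot = T_C/ΔT = 263.15/42.22 = 6.233.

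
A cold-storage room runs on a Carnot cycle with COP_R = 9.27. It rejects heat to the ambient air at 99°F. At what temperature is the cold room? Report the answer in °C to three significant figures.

7.00 °C

For a Carnot refrigerator COP_R = T_C/(T_H − T_C), so T_C = COP·T_H/(1 + COP).
With T_H = 310.37 K, T_C = 9.27 × 310.37/10.27 = 280.15 K.
Converting, 280.15 K = 7.00°C.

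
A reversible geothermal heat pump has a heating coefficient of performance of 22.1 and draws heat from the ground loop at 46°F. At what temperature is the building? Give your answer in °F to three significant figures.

COP_HP = T_H/(T_H − T_C) rearranges to T_H = COP·T_C/(COP − 1).
With T_C = 280.93 K, T_H = 22.1 × 280.93/21.10 = 294.24 K.
Converting, 294.24 K = 69.97°F.

70.0 °F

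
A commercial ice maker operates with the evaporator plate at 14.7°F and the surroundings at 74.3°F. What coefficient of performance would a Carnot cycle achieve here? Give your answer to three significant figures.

7.96

In absolute terms T_C = 263.54 K and T_H = 296.65 K, so ΔT = 33.11 K.
For a reversible cycle, COP_Carnot = T_C/ΔT = 263.54/33.11 = 7.959.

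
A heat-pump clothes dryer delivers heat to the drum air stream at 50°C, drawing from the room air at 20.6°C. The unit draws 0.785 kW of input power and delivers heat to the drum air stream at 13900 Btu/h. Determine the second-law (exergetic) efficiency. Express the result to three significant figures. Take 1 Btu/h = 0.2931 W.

0.472

Converting, Q̇_H = 13900 Btu/h = 4.074 kW, so COP_actual = Q̇_H/Ẇ = 4.074/0.7850 = 5.190.
In absolute terms T_C = 293.75 K and T_H = 323.15 K, so ΔT = 29.40 K.
COP_Carnot = T_H/ΔT = 323.15/29.40 = 10.99.
η_II = COP_actual/COP_Carnot = 5.190/10.99 = 0.4722.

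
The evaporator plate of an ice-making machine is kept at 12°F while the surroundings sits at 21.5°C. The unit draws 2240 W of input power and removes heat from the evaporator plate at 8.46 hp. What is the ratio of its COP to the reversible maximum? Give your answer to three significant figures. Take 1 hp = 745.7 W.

0.350

Converting, Q̇_C = 8.460 hp = 6309 W, so COP_actual = Q̇_C/Ẇ = 6309/2240 = 2.816.
In absolute terms T_C = 262.04 K and T_H = 294.65 K, so ΔT = 32.61 K.
COP_Carnot = T_C/ΔT = 262.04/32.61 = 8.035.
η_II = COP_actual/COP_Carnot = 2.816/8.035 = 0.3505.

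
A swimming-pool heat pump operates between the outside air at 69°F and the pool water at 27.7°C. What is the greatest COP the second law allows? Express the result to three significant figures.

In absolute terms T_C = 293.71 K and T_H = 300.85 K, so ΔT = 7.144 K.
For a reversible cycle, COP_Carnot = T_H/ΔT = 300.85/7.144 = 42.11.

42.1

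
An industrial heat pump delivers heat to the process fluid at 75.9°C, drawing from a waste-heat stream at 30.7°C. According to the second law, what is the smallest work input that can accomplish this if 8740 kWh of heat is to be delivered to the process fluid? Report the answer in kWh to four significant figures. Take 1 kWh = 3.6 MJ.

1132 kWh

In absolute terms T_C = 303.85 K and T_H = 349.05 K, so ΔT = 45.20 K.
The reversible limit is COP_HP = T_H/ΔT = 7.722, so W_min = Q_H/COP = Q_H·ΔT/T_H.
W_min = 8740 × 45.20/349.05 = 1132 kWh.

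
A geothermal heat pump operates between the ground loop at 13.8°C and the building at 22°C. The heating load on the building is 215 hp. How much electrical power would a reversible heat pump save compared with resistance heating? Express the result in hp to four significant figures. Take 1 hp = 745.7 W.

In absolute terms T_C = 286.95 K and T_H = 295.15 K, so ΔT = 8.200 K.
COP_Carnot = T_H/ΔT = 295.15/8.200 = 35.99.
Resistance heating needs Ẇ_res = Q̇_H = 215.0 hp; the reversible heat pump needs only Ẇ_hp = Q̇_H/COP = 5.973 hp.
Saving = 215.0 − 5.973 = 209.0 hp.

209.0 hp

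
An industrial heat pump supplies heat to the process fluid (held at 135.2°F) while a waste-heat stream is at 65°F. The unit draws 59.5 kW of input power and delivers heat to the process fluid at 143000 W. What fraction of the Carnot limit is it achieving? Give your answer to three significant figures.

0.284

Converting, Q̇_H = 143000 W = 143.0 kW, so COP_actual = Q̇_H/Ẇ = 143.0/59.50 = 2.403.
In absolute terms T_C = 291.48 K and T_H = 330.48 K, so ΔT = 39.00 K.
COP_Carnot = T_H/ΔT = 330.48/39.00 = 8.474.
η_II = COP_actual/COP_Carnot = 2.403/8.474 = 0.2836.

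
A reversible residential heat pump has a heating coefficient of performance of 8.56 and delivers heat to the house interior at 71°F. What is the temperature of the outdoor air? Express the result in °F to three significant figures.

9.01 °F

COP_HP = T_H/(T_H − T_C) gives T_H − T_C = T_H/COP.
With T_H = 294.82 K, T_C = 294.82 × (1 − 1/8.56) = 260.38 K.
Converting, 260.38 K = 9.01°F.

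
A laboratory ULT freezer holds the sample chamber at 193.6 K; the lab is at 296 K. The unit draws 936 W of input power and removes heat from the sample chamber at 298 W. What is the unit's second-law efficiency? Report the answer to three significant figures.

COP_actual = Q̇_C/Ẇ = 298.0/936.0 = 0.3184.
The reservoir spacing is ΔT = 296 − 193.6 = 102.4 K.
COP_Carnot = T_C/ΔT = 193.60/102.4 = 1.891.
η_II = COP_actual/COP_Carnot = 0.3184/1.891 = 0.1684.

0.168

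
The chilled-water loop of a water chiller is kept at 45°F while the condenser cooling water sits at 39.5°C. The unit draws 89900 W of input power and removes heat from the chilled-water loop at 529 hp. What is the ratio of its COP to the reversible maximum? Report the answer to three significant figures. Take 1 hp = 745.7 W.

Converting, Q̇_C = 529.0 hp = 394500 W, so COP_actual = Q̇_C/Ẇ = 394500/89900 = 4.388.
In absolute terms T_C = 280.37 K and T_H = 312.65 K, so ΔT = 32.28 K.
COP_Carnot = T_C/ΔT = 280.37/32.28 = 8.686.
η_II = COP_actual/COP_Carnot = 4.388/8.686 = 0.5052.

0.505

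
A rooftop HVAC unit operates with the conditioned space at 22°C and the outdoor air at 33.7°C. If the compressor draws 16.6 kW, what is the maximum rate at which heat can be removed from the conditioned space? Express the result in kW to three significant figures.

419 kW

In absolute terms T_C = 295.15 K and T_H = 306.85 K, so ΔT = 11.70 K.
COP_Carnot = T_C/ΔT = 295.15/11.70 = 25.23.
Q̇_max = COP_Carnot × Ẇ = 25.23 × 16.60 kW = 418.8 kW.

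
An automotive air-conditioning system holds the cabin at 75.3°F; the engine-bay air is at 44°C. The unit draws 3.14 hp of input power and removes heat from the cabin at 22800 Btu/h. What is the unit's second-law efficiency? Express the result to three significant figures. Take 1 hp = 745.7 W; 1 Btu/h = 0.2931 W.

0.192

Converting, Q̇_C = 22800 Btu/h = 8.962 hp, so COP_actual = Q̇_C/Ẇ = 8.962/3.140 = 2.854.
In absolute terms T_C = 297.21 K and T_H = 317.15 K, so ΔT = 19.94 K.
COP_Carnot = T_C/ΔT = 297.21/19.94 = 14.90.
η_II = COP_actual/COP_Carnot = 2.854/14.90 = 0.1915.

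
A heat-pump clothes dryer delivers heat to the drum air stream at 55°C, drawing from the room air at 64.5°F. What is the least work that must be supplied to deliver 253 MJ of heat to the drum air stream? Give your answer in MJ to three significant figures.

28.5 MJ

In absolute terms T_C = 291.21 K and T_H = 328.15 K, so ΔT = 36.94 K.
The reversible limit is COP_HP = T_H/ΔT = 8.882, so W_min = Q_H/COP = Q_H·ΔT/T_H.
W_min = 253.0 × 36.94/328.15 = 28.48 MJ.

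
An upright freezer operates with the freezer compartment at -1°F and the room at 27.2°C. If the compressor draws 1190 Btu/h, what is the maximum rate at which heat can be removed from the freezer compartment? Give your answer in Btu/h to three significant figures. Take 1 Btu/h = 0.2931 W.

6660 Btu/h

In absolute terms T_C = 254.82 K and T_H = 300.35 K, so ΔT = 45.53 K.
COP_Carnot = T_C/ΔT = 254.82/45.53 = 5.596.
Q̇_max = COP_Carnot × Ẇ = 5.596 × 1190 Btu/h = 6660 Btu/h.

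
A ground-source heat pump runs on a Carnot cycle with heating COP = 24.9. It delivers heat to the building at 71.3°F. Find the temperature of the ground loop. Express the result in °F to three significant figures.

COP_HP = T_H/(T_H − T_C) gives T_H − T_C = T_H/COP.
With T_H = 294.98 K, T_C = 294.98 × (1 − 1/24.9) = 283.14 K.
Converting, 283.14 K = 49.98°F.

50.0 °F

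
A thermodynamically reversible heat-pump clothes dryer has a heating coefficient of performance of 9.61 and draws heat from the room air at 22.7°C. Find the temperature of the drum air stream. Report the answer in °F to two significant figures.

130 °F

COP_HP = T_H/(T_H − T_C) rearranges to T_H = COP·T_C/(COP − 1).
With T_C = 295.85 K, T_H = 9.61 × 295.85/8.610 = 330.21 K.
Converting, 330.21 K = 134.71°F.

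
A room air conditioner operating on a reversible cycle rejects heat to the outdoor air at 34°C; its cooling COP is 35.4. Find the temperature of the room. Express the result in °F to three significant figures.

For a Carnot refrigerator COP_R = T_C/(T_H − T_C), so T_C = COP·T_H/(1 + COP).
With T_H = 307.15 K, T_C = 35.4 × 307.15/36.40 = 298.71 K.
Converting, 298.71 K = 78.01°F.

78.0 °F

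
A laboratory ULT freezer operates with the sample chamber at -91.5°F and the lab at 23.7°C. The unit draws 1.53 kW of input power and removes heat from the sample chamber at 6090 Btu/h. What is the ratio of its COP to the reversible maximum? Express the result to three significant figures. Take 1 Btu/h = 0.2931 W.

Converting, Q̇_C = 6090 Btu/h = 1.785 kW, so COP_actual = Q̇_C/Ẇ = 1.785/1.530 = 1.167.
In absolute terms T_C = 204.54 K and T_H = 296.85 K, so ΔT = 92.31 K.
COP_Carnot = T_C/ΔT = 204.54/92.31 = 2.216.
η_II = COP_actual/COP_Carnot = 1.167/2.216 = 0.5265.

0.527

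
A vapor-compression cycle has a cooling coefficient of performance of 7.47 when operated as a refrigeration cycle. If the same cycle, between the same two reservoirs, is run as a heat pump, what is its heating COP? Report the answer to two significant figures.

8.5

The first law on one cycle gives Q_H = Q_C + W, so Q_H/W = Q_C/W + 1.
COP_HP = COP_R + 1 = 7.47 + 1 = 8.47.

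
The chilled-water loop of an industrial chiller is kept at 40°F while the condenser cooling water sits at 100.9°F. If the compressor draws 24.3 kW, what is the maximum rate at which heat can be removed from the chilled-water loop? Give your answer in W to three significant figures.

In absolute terms T_C = 277.59 K and T_H = 311.43 K, so ΔT = 33.83 K.
COP_Carnot = T_C/ΔT = 277.59/33.83 = 8.205.
Q̇_max = COP_Carnot × Ẇ = 8.205 × 24.30 kW = 199.4 kW = 199400 W.

199000 W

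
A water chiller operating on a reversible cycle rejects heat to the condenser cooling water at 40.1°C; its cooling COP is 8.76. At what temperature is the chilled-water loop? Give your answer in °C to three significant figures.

For a Carnot refrigerator COP_R = T_C/(T_H − T_C), so T_C = COP·T_H/(1 + COP).
With T_H = 313.25 K, T_C = 8.76 × 313.25/9.760 = 281.15 K.
Converting, 281.15 K = 8.00°C.

8.00 °C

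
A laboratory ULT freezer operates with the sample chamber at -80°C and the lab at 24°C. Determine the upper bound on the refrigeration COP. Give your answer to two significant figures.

In absolute terms T_C = 193.15 K and T_H = 297.15 K, so ΔT = 104.0 K.
For a reversible cycle, COP_Carnot = T_C/ΔT = 193.15/104.0 = 1.857.

1.9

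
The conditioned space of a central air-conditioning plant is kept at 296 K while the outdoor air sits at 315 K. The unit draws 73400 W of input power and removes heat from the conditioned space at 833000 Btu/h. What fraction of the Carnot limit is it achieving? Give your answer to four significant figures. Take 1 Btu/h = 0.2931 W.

0.2135

Converting, Q̇_C = 833000 Btu/h = 244200 W, so COP_actual = Q̇_C/Ẇ = 244200/73400 = 3.326.
The reservoir spacing is ΔT = 315 − 296 = 19.00 K.
COP_Carnot = T_C/ΔT = 296.00/19.00 = 15.58.
η_II = COP_actual/COP_Carnot = 3.326/15.58 = 0.2135.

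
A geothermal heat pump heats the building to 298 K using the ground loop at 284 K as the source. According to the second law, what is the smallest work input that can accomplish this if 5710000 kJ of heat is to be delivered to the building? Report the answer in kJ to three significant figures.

The reservoir spacing is ΔT = 298 − 284 = 14.00 K.
The reversible limit is COP_HP = T_H/ΔT = 21.29, so W_min = Q_H/COP = Q_H·ΔT/T_H.
W_min = 5710000 × 14.00/298.00 = 268300 kJ.

268000 kJ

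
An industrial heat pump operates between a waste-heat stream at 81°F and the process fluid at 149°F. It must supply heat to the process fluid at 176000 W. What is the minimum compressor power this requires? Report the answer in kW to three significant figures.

19.7 kW

In absolute terms T_C = 300.37 K and T_H = 338.15 K, so ΔT = 37.78 K.
COP_Carnot = T_H/ΔT = 338.15/37.78 = 8.951.
Ẇ_min = Q̇/COP_Carnot = 176000/8.951 = 19660 W = 19.66 kW.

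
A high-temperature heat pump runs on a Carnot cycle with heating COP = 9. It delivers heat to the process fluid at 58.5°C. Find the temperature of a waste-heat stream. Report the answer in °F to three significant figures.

71.0 °F

COP_HP = T_H/(T_H − T_C) gives T_H − T_C = T_H/COP.
With T_H = 331.65 K, T_C = 331.65 × (1 − 1/9) = 294.80 K.
Converting, 294.80 K = 70.97°F.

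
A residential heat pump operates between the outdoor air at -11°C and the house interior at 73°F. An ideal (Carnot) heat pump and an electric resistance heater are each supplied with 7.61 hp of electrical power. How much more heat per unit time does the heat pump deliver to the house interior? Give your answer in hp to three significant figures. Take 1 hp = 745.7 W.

In absolute terms T_C = 262.15 K and T_H = 295.93 K, so ΔT = 33.78 K.
COP_Carnot = T_H/ΔT = 295.93/33.78 = 8.761.
The heat pump delivers Q̇_H = COP × Ẇ = 66.67 hp; the resistance heater delivers Ẇ = 7.610 hp.
Extra = (COP − 1)·Ẇ = 59.06 hp.

59.1 hp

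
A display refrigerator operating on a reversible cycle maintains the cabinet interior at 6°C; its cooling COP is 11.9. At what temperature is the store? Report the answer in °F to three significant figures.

85.0 °F

COP_R = T_C/(T_H − T_C) gives T_H − T_C = T_C/COP.
With T_C = 279.15 K, T_H = 279.15 × (1 + 1/11.9) = 302.61 K.
Converting, 302.61 K = 85.02°F.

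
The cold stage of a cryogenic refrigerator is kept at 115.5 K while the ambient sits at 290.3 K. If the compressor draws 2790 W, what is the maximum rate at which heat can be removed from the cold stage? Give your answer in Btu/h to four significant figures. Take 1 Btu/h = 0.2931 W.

The reservoir spacing is ΔT = 290.3 − 115.5 = 174.8 K.
COP_Carnot = T_C/ΔT = 115.50/174.8 = 0.6608.
Q̇_max = COP_Carnot × Ẇ = 0.6608 × 2790 W = 1844 W = 6290 Btu/h.

6290 Btu/h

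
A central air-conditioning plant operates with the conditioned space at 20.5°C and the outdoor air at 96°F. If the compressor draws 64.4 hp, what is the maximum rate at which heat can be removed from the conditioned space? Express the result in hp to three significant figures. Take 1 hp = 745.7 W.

1260 hp

In absolute terms T_C = 293.65 K and T_H = 308.71 K, so ΔT = 15.06 K.
COP_Carnot = T_C/ΔT = 293.65/15.06 = 19.50.
Q̇_max = COP_Carnot × Ẇ = 19.50 × 64.40 hp = 1256 hp.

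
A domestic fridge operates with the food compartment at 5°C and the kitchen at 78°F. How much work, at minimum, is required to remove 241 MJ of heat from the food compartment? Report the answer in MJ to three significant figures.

In absolute terms T_C = 278.15 K and T_H = 298.71 K, so ΔT = 20.56 K.
The reversible limit is COP_R = T_C/ΔT = 13.53, so W_min = Q_C/COP = Q_C·ΔT/T_C.
W_min = 241.0 × 20.56/278.15 = 17.81 MJ.

17.8 MJ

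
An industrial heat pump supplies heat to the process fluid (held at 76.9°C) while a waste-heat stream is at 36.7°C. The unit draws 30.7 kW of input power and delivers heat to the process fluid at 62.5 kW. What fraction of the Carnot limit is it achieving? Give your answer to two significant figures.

0.23

COP_actual = Q̇_H/Ẇ = 62.50/30.70 = 2.036.
In absolute terms T_C = 309.85 K and T_H = 350.05 K, so ΔT = 40.20 K.
COP_Carnot = T_H/ΔT = 350.05/40.20 = 8.708.
η_II = COP_actual/COP_Carnot = 2.036/8.708 = 0.2338.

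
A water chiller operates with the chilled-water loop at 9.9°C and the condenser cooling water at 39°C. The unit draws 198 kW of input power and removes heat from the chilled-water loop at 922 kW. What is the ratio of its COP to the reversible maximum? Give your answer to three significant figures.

COP_actual = Q̇_C/Ẇ = 922.0/198.0 = 4.657.
In absolute terms T_C = 283.05 K and T_H = 312.15 K, so ΔT = 29.10 K.
COP_Carnot = T_C/ΔT = 283.05/29.10 = 9.727.
η_II = COP_actual/COP_Carnot = 4.657/9.727 = 0.4787.

0.479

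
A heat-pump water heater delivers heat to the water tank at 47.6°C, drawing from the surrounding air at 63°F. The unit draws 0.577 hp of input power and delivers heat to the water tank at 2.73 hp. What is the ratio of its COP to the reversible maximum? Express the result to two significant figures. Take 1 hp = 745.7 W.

COP_actual = Q̇_H/Ẇ = 2.730/0.5770 = 4.731.
In absolute terms T_C = 290.37 K and T_H = 320.75 K, so ΔT = 30.38 K.
COP_Carnot = T_H/ΔT = 320.75/30.38 = 10.56.
η_II = COP_actual/COP_Carnot = 4.731/10.56 = 0.4481.

0.45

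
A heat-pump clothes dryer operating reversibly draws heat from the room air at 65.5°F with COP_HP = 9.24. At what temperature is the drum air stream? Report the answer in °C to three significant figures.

54.0 °C

COP_HP = T_H/(T_H − T_C) rearranges to T_H = COP·T_C/(COP − 1).
With T_C = 291.76 K, T_H = 9.24 × 291.76/8.240 = 327.17 K.
Converting, 327.17 K = 54.02°C.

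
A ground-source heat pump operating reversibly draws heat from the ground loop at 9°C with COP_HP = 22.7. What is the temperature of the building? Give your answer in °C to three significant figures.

COP_HP = T_H/(T_H − T_C) rearranges to T_H = COP·T_C/(COP − 1).
With T_C = 282.15 K, T_H = 22.7 × 282.15/21.70 = 295.15 K.
Converting, 295.15 K = 22.00°C.

22.0 °C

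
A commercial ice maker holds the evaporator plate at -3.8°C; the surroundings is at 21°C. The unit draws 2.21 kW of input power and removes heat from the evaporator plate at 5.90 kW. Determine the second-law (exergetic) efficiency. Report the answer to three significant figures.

0.246

COP_actual = Q̇_C/Ẇ = 5.900/2.210 = 2.670.
In absolute terms T_C = 269.35 K and T_H = 294.15 K, so ΔT = 24.80 K.
COP_Carnot = T_C/ΔT = 269.35/24.80 = 10.86.
η_II = COP_actual/COP_Carnot = 2.670/10.86 = 0.2458.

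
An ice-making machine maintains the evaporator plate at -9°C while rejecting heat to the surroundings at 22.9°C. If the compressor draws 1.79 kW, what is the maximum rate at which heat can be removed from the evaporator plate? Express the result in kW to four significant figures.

14.82 kW

In absolute terms T_C = 264.15 K and T_H = 296.05 K, so ΔT = 31.90 K.
COP_Carnot = T_C/ΔT = 264.15/31.90 = 8.281.
Q̇_max = COP_Carnot × Ẇ = 8.281 × 1.790 kW = 14.82 kW.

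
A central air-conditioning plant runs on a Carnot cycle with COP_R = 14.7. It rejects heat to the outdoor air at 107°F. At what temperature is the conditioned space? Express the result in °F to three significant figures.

For a Carnot refrigerator COP_R = T_C/(T_H − T_C), so T_C = COP·T_H/(1 + COP).
With T_H = 314.82 K, T_C = 14.7 × 314.82/15.70 = 294.76 K.
Converting, 294.76 K = 70.91°F.

70.9 °F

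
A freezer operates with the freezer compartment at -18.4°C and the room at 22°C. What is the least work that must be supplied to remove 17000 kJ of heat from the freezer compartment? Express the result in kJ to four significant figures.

2696 kJ

In absolute terms T_C = 254.75 K and T_H = 295.15 K, so ΔT = 40.40 K.
The reversible limit is COP_R = T_C/ΔT = 6.306, so W_min = Q_C/COP = Q_C·ΔT/T_C.
W_min = 17000 × 40.40/254.75 = 2696 kJ.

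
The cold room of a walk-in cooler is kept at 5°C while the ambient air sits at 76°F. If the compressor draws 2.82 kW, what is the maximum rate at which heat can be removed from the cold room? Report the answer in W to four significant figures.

40340 W

In absolute terms T_C = 278.15 K and T_H = 297.59 K, so ΔT = 19.44 K.
COP_Carnot = T_C/ΔT = 278.15/19.44 = 14.30.
Q̇_max = COP_Carnot × Ẇ = 14.30 × 2.820 kW = 40.34 kW = 40340 W.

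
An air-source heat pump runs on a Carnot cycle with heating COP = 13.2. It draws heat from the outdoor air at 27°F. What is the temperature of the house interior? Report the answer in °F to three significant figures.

66.9 °F

COP_HP = T_H/(T_H − T_C) rearranges to T_H = COP·T_C/(COP − 1).
With T_C = 270.37 K, T_H = 13.2 × 270.37/12.20 = 292.53 K.
Converting, 292.53 K = 66.89°F.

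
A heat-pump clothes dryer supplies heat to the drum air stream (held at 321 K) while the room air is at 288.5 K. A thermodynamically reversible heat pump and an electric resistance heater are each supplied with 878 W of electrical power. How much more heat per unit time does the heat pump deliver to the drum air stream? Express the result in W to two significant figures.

7800 W

The reservoir spacing is ΔT = 321 − 288.5 = 32.50 K.
COP_Carnot = T_H/ΔT = 321.00/32.50 = 9.877.
The heat pump delivers Q̇_H = COP × Ẇ = 8672 W; the resistance heater delivers Ẇ = 878.0 W.
Extra = (COP − 1)·Ẇ = 7794 W.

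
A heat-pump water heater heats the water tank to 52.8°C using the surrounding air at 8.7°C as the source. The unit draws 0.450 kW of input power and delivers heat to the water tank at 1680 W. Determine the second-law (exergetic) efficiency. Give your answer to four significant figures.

Converting, Q̇_H = 1680 W = 1.680 kW, so COP_actual = Q̇_H/Ẇ = 1.680/0.4500 = 3.733.
In absolute terms T_C = 281.85 K and T_H = 325.95 K, so ΔT = 44.10 K.
COP_Carnot = T_H/ΔT = 325.95/44.10 = 7.391.
η_II = COP_actual/COP_Carnot = 3.733/7.391 = 0.5051.

0.5051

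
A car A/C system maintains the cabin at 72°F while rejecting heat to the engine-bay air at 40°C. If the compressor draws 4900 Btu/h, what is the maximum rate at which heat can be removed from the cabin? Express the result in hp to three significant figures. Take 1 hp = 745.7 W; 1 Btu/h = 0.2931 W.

In absolute terms T_C = 295.37 K and T_H = 313.15 K, so ΔT = 17.78 K.
COP_Carnot = T_C/ΔT = 295.37/17.78 = 16.61.
Q̇_max = COP_Carnot × Ẇ = 16.61 × 4900 Btu/h = 81410 Btu/h = 32.00 hp.

32.0 hp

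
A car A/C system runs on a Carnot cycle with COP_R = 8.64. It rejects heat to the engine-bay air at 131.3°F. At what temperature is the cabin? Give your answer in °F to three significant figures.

70.0 °F

For a Carnot refrigerator COP_R = T_C/(T_H − T_C), so T_C = COP·T_H/(1 + COP).
With T_H = 328.32 K, T_C = 8.64 × 328.32/9.640 = 294.26 K.
Converting, 294.26 K = 70.00°F.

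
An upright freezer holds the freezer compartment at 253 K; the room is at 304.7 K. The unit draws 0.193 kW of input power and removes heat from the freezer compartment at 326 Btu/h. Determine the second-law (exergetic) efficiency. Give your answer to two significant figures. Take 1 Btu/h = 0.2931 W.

0.10

Converting, Q̇_C = 326.0 Btu/h = 0.09555 kW, so COP_actual = Q̇_C/Ẇ = 0.09555/0.1930 = 0.4951.
The reservoir spacing is ΔT = 304.7 − 253 = 51.70 K.
COP_Carnot = T_C/ΔT = 253.00/51.70 = 4.894.
η_II = COP_actual/COP_Carnot = 0.4951/4.894 = 0.1012.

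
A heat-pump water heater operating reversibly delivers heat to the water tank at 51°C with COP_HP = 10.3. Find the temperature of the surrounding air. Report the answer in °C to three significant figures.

COP_HP = T_H/(T_H − T_C) gives T_H − T_C = T_H/COP.
With T_H = 324.15 K, T_C = 324.15 × (1 − 1/10.3) = 292.68 K.
Converting, 292.68 K = 19.53°C.

19.5 °C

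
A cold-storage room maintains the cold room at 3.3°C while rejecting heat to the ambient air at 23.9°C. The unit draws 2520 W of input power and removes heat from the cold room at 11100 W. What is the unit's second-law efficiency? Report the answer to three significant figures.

0.328

COP_actual = Q̇_C/Ẇ = 11100/2520 = 4.405.
In absolute terms T_C = 276.45 K and T_H = 297.05 K, so ΔT = 20.60 K.
COP_Carnot = T_C/ΔT = 276.45/20.60 = 13.42.
η_II = COP_actual/COP_Carnot = 4.405/13.42 = 0.3282.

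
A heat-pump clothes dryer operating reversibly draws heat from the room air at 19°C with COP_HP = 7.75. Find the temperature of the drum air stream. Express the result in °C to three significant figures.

62.3 °C

COP_HP = T_H/(T_H − T_C) rearranges to T_H = COP·T_C/(COP − 1).
With T_C = 292.15 K, T_H = 7.75 × 292.15/6.750 = 335.43 K.
Converting, 335.43 K = 62.28°C.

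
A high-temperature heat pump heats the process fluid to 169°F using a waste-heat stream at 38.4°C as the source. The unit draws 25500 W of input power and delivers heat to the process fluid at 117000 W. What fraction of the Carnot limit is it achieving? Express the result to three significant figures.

COP_actual = Q̇_H/Ẇ = 117000/25500 = 4.588.
In absolute terms T_C = 311.55 K and T_H = 349.26 K, so ΔT = 37.71 K.
COP_Carnot = T_H/ΔT = 349.26/37.71 = 9.261.
η_II = COP_actual/COP_Carnot = 4.588/9.261 = 0.4954.

0.495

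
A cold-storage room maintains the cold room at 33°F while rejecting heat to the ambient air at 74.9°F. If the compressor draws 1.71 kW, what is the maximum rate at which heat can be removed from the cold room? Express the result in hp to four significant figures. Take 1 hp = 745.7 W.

26.96 hp

In absolute terms T_C = 273.71 K and T_H = 296.98 K, so ΔT = 23.28 K.
COP_Carnot = T_C/ΔT = 273.71/23.28 = 11.76.
Q̇_max = COP_Carnot × Ẇ = 11.76 × 1.710 kW = 20.11 kW = 26.96 hp.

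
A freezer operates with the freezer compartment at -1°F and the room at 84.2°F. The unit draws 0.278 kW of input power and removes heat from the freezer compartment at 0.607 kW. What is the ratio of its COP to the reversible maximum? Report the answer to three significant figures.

0.406

COP_actual = Q̇_C/Ẇ = 0.6070/0.2780 = 2.183.
In absolute terms T_C = 254.82 K and T_H = 302.15 K, so ΔT = 47.33 K.
COP_Carnot = T_C/ΔT = 254.82/47.33 = 5.383.
η_II = COP_actual/COP_Carnot = 2.183/5.383 = 0.4056.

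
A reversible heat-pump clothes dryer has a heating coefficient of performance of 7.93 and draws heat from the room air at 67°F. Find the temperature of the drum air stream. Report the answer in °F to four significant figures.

COP_HP = T_H/(T_H − T_C) rearranges to T_H = COP·T_C/(COP − 1).
With T_C = 292.59 K, T_H = 7.93 × 292.59/6.930 = 334.82 K.
Converting, 334.82 K = 143.00°F.

143.0 °F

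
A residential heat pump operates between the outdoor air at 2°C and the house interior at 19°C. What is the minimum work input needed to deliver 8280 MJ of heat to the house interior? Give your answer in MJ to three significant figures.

482 MJ

In absolute terms T_C = 275.15 K and T_H = 292.15 K, so ΔT = 17.00 K.
The reversible limit is COP_HP = T_H/ΔT = 17.19, so W_min = Q_H/COP = Q_H·ΔT/T_H.
W_min = 8280 × 17.00/292.15 = 481.8 MJ.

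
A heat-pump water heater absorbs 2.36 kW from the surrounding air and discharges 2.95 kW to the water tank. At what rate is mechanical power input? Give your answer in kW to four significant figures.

For a cyclic device the first law requires Q̇_H = Q̇_C + Ẇ.
Ẇ = Q̇_H − Q̇_C = 0.5900 kW.

0.5900 kW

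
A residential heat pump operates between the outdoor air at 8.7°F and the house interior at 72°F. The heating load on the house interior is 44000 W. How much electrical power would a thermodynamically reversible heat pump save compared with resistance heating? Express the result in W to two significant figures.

39000 W

In absolute terms T_C = 260.21 K and T_H = 295.37 K, so ΔT = 35.17 K.
COP_Carnot = T_H/ΔT = 295.37/35.17 = 8.399.
Resistance heating needs Ẇ_res = Q̇_H = 44000 W; the reversible heat pump needs only Ẇ_hp = Q̇_H/COP = 5239 W.
Saving = 44000 − 5239 = 38760 W.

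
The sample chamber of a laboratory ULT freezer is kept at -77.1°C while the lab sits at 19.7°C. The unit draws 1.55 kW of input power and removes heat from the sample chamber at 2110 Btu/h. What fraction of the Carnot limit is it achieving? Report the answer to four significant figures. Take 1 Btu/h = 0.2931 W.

0.1970

Converting, Q̇_C = 2110 Btu/h = 0.6184 kW, so COP_actual = Q̇_C/Ẇ = 0.6184/1.550 = 0.3990.
In absolute terms T_C = 196.05 K and T_H = 292.85 K, so ΔT = 96.80 K.
COP_Carnot = T_C/ΔT = 196.05/96.80 = 2.025.
η_II = COP_actual/COP_Carnot = 0.3990/2.025 = 0.1970.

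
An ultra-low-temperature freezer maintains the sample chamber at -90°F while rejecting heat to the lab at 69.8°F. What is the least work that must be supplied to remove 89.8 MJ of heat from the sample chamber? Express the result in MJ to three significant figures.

38.8 MJ

In absolute terms T_C = 205.37 K and T_H = 294.15 K, so ΔT = 88.78 K.
The reversible limit is COP_R = T_C/ΔT = 2.313, so W_min = Q_C/COP = Q_C·ΔT/T_C.
W_min = 89.80 × 88.78/205.37 = 38.82 MJ.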